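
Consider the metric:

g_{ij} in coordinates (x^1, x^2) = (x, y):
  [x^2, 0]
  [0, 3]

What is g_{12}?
With x^1 = x, x^2 = y, g_{12} = g_{xy} is the row-1, column-2 entry of the matrix.
g_{12} = 0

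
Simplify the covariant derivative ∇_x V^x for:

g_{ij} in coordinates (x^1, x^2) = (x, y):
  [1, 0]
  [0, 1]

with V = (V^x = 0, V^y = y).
All Christoffel symbols are zero.
∇_x V^x = ∂_x V^x + Γ^x_{x j} V^j
  = (0) + (0)(0) + (0)(y)
  = 0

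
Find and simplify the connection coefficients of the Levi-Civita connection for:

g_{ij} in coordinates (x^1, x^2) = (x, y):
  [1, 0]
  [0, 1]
Using Γ^k_{ij} = (1/2) g^{km} (∂_i g_{mj} + ∂_j g_{mi} - ∂_m g_{ij}); the metric is diagonal, so only the m = k term contributes.
Every metric component is constant, so all ∂_m g_{ij} = 0 and every Christoffel symbol vanishes.
All Christoffel symbols are zero.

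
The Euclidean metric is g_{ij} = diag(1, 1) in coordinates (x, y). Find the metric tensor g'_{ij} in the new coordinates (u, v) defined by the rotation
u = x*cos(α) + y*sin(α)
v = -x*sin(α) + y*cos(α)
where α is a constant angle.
Invert the transformation: x = u*cos(α) - v*sin(α), y = u*sin(α) + v*cos(α)
g'_{ij} = (∂x^k/∂x'^i)(∂x^l/∂x'^j) g_{kl}; with g_{kl} = δ_{kl} this is Σ_k (∂x^k/∂x'^i)(∂x^k/∂x'^j).
Jacobian: ∂x/∂u = cos(α), ∂x/∂v = -sin(α), ∂y/∂u = sin(α), ∂y/∂v = cos(α)
g'_{uu} = (cos(α))(cos(α)) + (sin(α))(sin(α)) = 1
g'_{uv} = (cos(α))(-sin(α)) + (sin(α))(cos(α)) = 0
g'_{vv} = (-sin(α))(-sin(α)) + (cos(α))(cos(α)) = 1
g'_{ij} = diag(1, 1)
The Euclidean metric is invariant under rotations.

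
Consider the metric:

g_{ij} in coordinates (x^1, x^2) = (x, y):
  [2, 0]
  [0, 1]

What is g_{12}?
With x^1 = x, x^2 = y, g_{12} = g_{xy} is the row-1, column-2 entry of the matrix.
g_{12} = 0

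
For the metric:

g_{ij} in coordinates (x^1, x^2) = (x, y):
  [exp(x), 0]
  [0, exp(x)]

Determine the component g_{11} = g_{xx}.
With x^1 = x, x^2 = y, g_{11} = g_{xx} is the row-1, column-1 entry of the matrix.
g_{11} = exp(x)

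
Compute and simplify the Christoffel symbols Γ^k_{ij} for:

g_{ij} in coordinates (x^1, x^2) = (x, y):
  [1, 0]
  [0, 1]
Using Γ^k_{ij} = (1/2) g^{km} (∂_i g_{mj} + ∂_j g_{mi} - ∂_m g_{ij}); the metric is diagonal, so only the m = k term contributes.
Every metric component is constant, so all ∂_m g_{ij} = 0 and every Christoffel symbol vanishes.
All Christoffel symbols are zero.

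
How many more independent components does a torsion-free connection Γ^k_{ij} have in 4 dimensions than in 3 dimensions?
Independent components in n dimensions: n × n(n+1)/2 = n^2(n+1)/2.
4D: 4 × 10 = 40
3D: 3 × 6 = 18
Difference = 40 - 18 = 22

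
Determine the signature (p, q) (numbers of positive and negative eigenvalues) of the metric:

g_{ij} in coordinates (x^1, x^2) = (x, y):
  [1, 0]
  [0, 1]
The metric is diagonal, so its eigenvalues are the diagonal entries: 1, 1 (at a generic point, where coordinate-dependent entries are positive).
2 positive, 0 negative.
(2, 0) - Riemannian (positive definite)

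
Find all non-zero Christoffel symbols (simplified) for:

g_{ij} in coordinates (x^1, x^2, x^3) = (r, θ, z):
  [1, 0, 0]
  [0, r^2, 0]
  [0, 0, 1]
Using Γ^k_{ij} = (1/2) g^{km} (∂_i g_{mj} + ∂_j g_{mi} - ∂_m g_{ij}); the metric is diagonal, so only the m = k term contributes.
Non-zero symbols (using the symmetry Γ^k_{ij} = Γ^k_{ji}):
Γ^r_{θ θ} = (1/2) g^{rr} (∂_θ g_{rθ} + ∂_θ g_{rθ} - ∂_r g_{θθ}) = (1/2)(1)((0) + (0) - (2*r)) = -r
Γ^θ_{r θ} = (1/2) g^{θθ} (∂_r g_{θθ} + ∂_θ g_{θr} - ∂_θ g_{rθ}) = (1/2)(1/r^2)((2*r) + (0) - (0)) = 1/r
All other Christoffel symbols are zero.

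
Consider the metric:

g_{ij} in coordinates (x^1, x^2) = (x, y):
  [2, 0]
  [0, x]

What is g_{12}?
With x^1 = x, x^2 = y, g_{12} = g_{xy} is the row-1, column-2 entry of the matrix.
g_{12} = 0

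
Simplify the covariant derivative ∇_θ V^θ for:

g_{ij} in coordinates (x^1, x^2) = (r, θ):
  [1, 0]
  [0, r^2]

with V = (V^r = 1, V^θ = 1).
Non-zero Christoffel symbols:
Γ^r_{θ θ} = -r
Γ^θ_{r θ} = 1/r
∇_θ V^θ = ∂_θ V^θ + Γ^θ_{θ j} V^j
  = (0) + (1/r)(1) + (0)(1)
  = 1/r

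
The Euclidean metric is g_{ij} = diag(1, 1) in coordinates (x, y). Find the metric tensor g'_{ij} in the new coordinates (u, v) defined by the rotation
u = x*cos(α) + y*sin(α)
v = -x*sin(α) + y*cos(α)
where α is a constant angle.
Invert the transformation: x = u*cos(α) - v*sin(α), y = u*sin(α) + v*cos(α)
g'_{ij} = (∂x^k/∂x'^i)(∂x^l/∂x'^j) g_{kl}; with g_{kl} = δ_{kl} this is Σ_k (∂x^k/∂x'^i)(∂x^k/∂x'^j).
Jacobian: ∂x/∂u = cos(α), ∂x/∂v = -sin(α), ∂y/∂u = sin(α), ∂y/∂v = cos(α)
g'_{uu} = (cos(α))(cos(α)) + (sin(α))(sin(α)) = 1
g'_{uv} = (cos(α))(-sin(α)) + (sin(α))(cos(α)) = 0
g'_{vv} = (-sin(α))(-sin(α)) + (cos(α))(cos(α)) = 1
g'_{ij} = diag(1, 1)
The Euclidean metric is invariant under rotations.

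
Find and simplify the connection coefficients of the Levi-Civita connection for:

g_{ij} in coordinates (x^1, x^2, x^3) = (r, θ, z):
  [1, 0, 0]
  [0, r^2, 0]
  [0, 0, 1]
Using Γ^k_{ij} = (1/2) g^{km} (∂_i g_{mj} + ∂_j g_{mi} - ∂_m g_{ij}); the metric is diagonal, so only the m = k term contributes.
Non-zero symbols (using the symmetry Γ^k_{ij} = Γ^k_{ji}):
Γ^r_{θ θ} = (1/2) g^{rr} (∂_θ g_{rθ} + ∂_θ g_{rθ} - ∂_r g_{θθ}) = (1/2)(1)((0) + (0) - (2*r)) = -r
Γ^θ_{r θ} = (1/2) g^{θθ} (∂_r g_{θθ} + ∂_θ g_{θr} - ∂_θ g_{rθ}) = (1/2)(1/r^2)((2*r) + (0) - (0)) = 1/r
All other Christoffel symbols are zero.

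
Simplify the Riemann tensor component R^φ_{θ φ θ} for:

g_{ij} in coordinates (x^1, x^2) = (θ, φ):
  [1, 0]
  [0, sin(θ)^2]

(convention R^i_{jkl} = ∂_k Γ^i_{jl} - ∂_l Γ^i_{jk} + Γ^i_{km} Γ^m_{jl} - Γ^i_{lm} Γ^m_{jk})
Non-zero Christoffel symbols (Γ^k_{ij} = Γ^k_{ji}):
Γ^θ_{φ φ} = -sin(2*θ)/2
Γ^φ_{θ φ} = 1/tan(θ)
R^φ_{θ φ θ} = ∂_φ Γ^φ_{θ θ} - ∂_θ Γ^φ_{θ φ} + Γ^φ_{φ m} Γ^m_{θ θ} - Γ^φ_{θ m} Γ^m_{θ φ}
  = (0) - (-1/sin(θ)^2) + (0) - (1/tan(θ)^2) = 1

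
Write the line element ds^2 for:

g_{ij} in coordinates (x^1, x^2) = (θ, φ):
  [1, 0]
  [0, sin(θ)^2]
ds^2 = g_{ij} dx^i dx^j; only the non-zero components contribute.
ds^2 = dθ^2 + sin(θ)^2 dφ^2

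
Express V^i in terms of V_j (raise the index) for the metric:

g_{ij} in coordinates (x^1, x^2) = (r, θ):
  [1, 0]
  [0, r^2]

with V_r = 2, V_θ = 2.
Inverse metric (diagonal): g^{rr} = 1, g^{θθ} = 1/r^2
V^i = g^{ij} V_j:
V^r = (1)(2) + (0)(2) = 2
V^θ = (0)(2) + (1/r^2)(2) = 2/r^2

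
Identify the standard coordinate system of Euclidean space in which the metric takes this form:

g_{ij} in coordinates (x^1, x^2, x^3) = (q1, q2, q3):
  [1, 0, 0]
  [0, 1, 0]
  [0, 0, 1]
All components are constant and the metric is the identity, i.e. orthonormal rectilinear coordinates.
Cartesian (3D) coordinates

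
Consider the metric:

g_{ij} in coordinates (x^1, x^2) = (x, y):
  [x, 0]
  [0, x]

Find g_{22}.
With x^1 = x, x^2 = y, g_{22} = g_{yy} is the row-2, column-2 entry of the matrix.
g_{22} = x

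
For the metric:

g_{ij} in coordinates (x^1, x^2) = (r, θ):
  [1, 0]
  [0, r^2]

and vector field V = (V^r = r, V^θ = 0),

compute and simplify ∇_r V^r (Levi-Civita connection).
Non-zero Christoffel symbols:
Γ^r_{θ θ} = -r
Γ^θ_{r θ} = 1/r
∇_r V^r = ∂_r V^r + Γ^r_{r j} V^j
  = (1) + (0)(r) + (0)(0)
  = 1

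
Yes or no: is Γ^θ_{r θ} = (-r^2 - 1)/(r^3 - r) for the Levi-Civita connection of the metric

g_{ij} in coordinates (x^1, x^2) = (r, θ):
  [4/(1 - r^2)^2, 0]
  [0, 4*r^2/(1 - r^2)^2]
Γ^θ_{r θ} = (1/2) g^{θθ} (∂_r g_{θθ} + ∂_θ g_{θr} - ∂_θ g_{rθ}) = (1/2)((1 - r^2)^2/(4*r^2))((-8*(r^3 + r)/(r^2 - 1)^3) + (0) - (0)) = (-r^2 - 1)/(r^3 - r)
This equals the proposed value (-r^2 - 1)/(r^3 - r).
Yes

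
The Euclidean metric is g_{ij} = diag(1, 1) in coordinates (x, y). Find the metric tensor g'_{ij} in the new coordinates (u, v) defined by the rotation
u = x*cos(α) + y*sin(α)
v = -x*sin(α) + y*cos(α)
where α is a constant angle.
Invert the transformation: x = u*cos(α) - v*sin(α), y = u*sin(α) + v*cos(α)
g'_{ij} = (∂x^k/∂x'^i)(∂x^l/∂x'^j) g_{kl}; with g_{kl} = δ_{kl} this is Σ_k (∂x^k/∂x'^i)(∂x^k/∂x'^j).
Jacobian: ∂x/∂u = cos(α), ∂x/∂v = -sin(α), ∂y/∂u = sin(α), ∂y/∂v = cos(α)
g'_{uu} = (cos(α))(cos(α)) + (sin(α))(sin(α)) = 1
g'_{uv} = (cos(α))(-sin(α)) + (sin(α))(cos(α)) = 0
g'_{vv} = (-sin(α))(-sin(α)) + (cos(α))(cos(α)) = 1
g'_{ij} = diag(1, 1)
The Euclidean metric is invariant under rotations.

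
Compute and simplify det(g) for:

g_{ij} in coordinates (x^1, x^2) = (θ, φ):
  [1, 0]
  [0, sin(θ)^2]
For a 2×2 metric: det(g) = g_{11}·g_{22} - g_{12}·g_{21}
= (1)·(sin(θ)^2) - (0)·(0)
= sin(θ)^2 - 0
det(g) = sin(θ)^2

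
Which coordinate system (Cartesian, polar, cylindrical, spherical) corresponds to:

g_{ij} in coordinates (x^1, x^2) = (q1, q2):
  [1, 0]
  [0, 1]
All components are constant and the metric is the identity, i.e. orthonormal rectilinear coordinates.
Cartesian (2D) coordinates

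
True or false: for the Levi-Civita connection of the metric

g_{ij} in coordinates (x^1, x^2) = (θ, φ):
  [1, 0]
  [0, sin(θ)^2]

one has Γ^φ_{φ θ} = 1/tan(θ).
Γ^φ_{φ θ} = (1/2) g^{φφ} (∂_φ g_{φθ} + ∂_θ g_{φφ} - ∂_φ g_{φθ}) = (1/2)(1/sin(θ)^2)((0) + (sin(2*θ)) - (0)) = 1/tan(θ)
This equals the proposed value 1/tan(θ).
True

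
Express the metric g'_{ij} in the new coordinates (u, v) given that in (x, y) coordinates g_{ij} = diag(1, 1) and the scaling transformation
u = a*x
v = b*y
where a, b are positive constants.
Invert the transformation: x = u/a, y = v/b
g'_{ij} = (∂x^k/∂x'^i)(∂x^l/∂x'^j) g_{kl}; with g_{kl} = δ_{kl} this is Σ_k (∂x^k/∂x'^i)(∂x^k/∂x'^j).
Jacobian: ∂x/∂u = 1/a, ∂x/∂v = 0, ∂y/∂u = 0, ∂y/∂v = 1/b
g'_{uu} = (1/a)(1/a) + (0)(0) = 1/a^2
g'_{uv} = (1/a)(0) + (0)(1/b) = 0
g'_{vv} = (0)(0) + (1/b)(1/b) = 1/b^2
g'_{ij} = diag(1/a^2, 1/b^2)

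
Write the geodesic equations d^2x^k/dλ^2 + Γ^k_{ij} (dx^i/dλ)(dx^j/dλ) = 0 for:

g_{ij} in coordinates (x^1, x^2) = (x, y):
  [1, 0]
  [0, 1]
Geodesic equation: d^2x^k/dλ^2 + Γ^k_{ij} (dx^i/dλ)(dx^j/dλ) = 0.
All Christoffel symbols vanish, so the geodesics are straight lines:
d^2x/dλ^2 = 0
d^2y/dλ^2 = 0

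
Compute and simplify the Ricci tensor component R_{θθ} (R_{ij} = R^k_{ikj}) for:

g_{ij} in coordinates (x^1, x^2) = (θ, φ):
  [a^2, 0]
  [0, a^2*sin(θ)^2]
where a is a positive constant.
Non-zero Christoffel symbols (Γ^k_{ij} = Γ^k_{ji}):
Γ^θ_{φ φ} = -sin(2*θ)/2
Γ^φ_{θ φ} = 1/tan(θ)
R^θ_{θ θ θ} = 0 (a repeated index in an antisymmetric pair)
R^φ_{θ φ θ} = ∂_φ Γ^φ_{θ θ} - ∂_θ Γ^φ_{θ φ} + Γ^φ_{φ m} Γ^m_{θ θ} - Γ^φ_{θ m} Γ^m_{θ φ}
  = (0) - (-1/sin(θ)^2) + (0) - (1/tan(θ)^2) = 1
R_{θθ} = R^θ_{θ θ θ} + R^φ_{θ φ θ} = (0) + (1) = 1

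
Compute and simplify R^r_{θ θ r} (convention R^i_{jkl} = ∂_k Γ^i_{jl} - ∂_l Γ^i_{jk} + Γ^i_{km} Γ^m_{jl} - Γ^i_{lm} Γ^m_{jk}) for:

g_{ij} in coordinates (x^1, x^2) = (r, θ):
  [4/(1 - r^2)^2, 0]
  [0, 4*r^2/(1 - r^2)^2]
Non-zero Christoffel symbols (Γ^k_{ij} = Γ^k_{ji}):
Γ^r_{r r} = 2*r/(1 - r^2)
Γ^r_{θ θ} = (r^3 + r)/(r^2 - 1)
Γ^θ_{r θ} = (-r^2 - 1)/(r^3 - r)
R^r_{θ θ r} = ∂_θ Γ^r_{θ r} - ∂_r Γ^r_{θ θ} + Γ^r_{θ m} Γ^m_{θ r} - Γ^r_{r m} Γ^m_{θ θ}
  = (0) - ((r^4 - 4*r^2 - 1)/(r^2 - 1)^2) + (-(r^2 + 1)^2/(r^2 - 1)^2) - (-2*r^2*(r^2 + 1)/(r^2 - 1)^2) = 4*r^2/(r^2 - 1)^2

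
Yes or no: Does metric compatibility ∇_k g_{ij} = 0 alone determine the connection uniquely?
One also needs vanishing torsion; metric compatibility plus torsion-freeness singles out the Levi-Civita connection.
No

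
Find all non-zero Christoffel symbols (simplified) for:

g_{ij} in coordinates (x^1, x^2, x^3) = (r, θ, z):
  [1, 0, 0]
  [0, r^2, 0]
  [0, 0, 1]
Using Γ^k_{ij} = (1/2) g^{km} (∂_i g_{mj} + ∂_j g_{mi} - ∂_m g_{ij}); the metric is diagonal, so only the m = k term contributes.
Non-zero symbols (using the symmetry Γ^k_{ij} = Γ^k_{ji}):
Γ^r_{θ θ} = (1/2) g^{rr} (∂_θ g_{rθ} + ∂_θ g_{rθ} - ∂_r g_{θθ}) = (1/2)(1)((0) + (0) - (2*r)) = -r
Γ^θ_{r θ} = (1/2) g^{θθ} (∂_r g_{θθ} + ∂_θ g_{θr} - ∂_θ g_{rθ}) = (1/2)(1/r^2)((2*r) + (0) - (0)) = 1/r
All other Christoffel symbols are zero.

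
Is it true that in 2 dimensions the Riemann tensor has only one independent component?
The number of independent components is n^2(n^2-1)/12 = 4·3/12 = 1 for n = 2 (e.g. R_{1212}).
Yes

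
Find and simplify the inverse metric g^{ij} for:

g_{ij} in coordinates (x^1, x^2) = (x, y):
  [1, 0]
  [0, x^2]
The metric is diagonal, so g^{ij} is diagonal with entries 1/g_{ii}: diag(1, 1/(x^2)).
g^{ij}:
  [1, 0]
  [0, 1/x^2]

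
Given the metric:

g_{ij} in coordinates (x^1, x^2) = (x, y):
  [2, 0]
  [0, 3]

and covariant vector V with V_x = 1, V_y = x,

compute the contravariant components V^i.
Inverse metric (diagonal): g^{xx} = 1/2, g^{yy} = 1/3
V^i = g^{ij} V_j:
V^x = (1/2)(1) + (0)(x) = 1/2
V^y = (0)(1) + (1/3)(x) = x/3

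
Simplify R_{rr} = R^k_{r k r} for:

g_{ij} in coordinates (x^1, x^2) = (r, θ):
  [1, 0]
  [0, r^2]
Non-zero Christoffel symbols (Γ^k_{ij} = Γ^k_{ji}):
Γ^r_{θ θ} = -r
Γ^θ_{r θ} = 1/r
R^r_{r r r} = 0 (a repeated index in an antisymmetric pair)
R^θ_{r θ r} = ∂_θ Γ^θ_{r r} - ∂_r Γ^θ_{r θ} + Γ^θ_{θ m} Γ^m_{r r} - Γ^θ_{r m} Γ^m_{r θ}
  = (0) - (-1/r^2) + (0) - (1/r^2) = 0
R_{rr} = R^r_{r r r} + R^θ_{r θ r} = (0) + (0) = 0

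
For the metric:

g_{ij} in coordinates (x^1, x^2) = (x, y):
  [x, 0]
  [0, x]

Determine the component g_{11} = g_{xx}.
With x^1 = x, x^2 = y, g_{11} = g_{xx} is the row-1, column-1 entry of the matrix.
g_{11} = x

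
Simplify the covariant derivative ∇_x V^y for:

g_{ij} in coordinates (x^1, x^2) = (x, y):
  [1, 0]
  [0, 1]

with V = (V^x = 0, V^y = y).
All Christoffel symbols are zero.
∇_x V^y = ∂_x V^y + Γ^y_{x j} V^j
  = (0) + (0)(0) + (0)(y)
  = 0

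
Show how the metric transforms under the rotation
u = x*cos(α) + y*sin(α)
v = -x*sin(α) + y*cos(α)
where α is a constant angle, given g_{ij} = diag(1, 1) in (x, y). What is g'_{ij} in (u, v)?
Invert the transformation: x = u*cos(α) - v*sin(α), y = u*sin(α) + v*cos(α)
g'_{ij} = (∂x^k/∂x'^i)(∂x^l/∂x'^j) g_{kl}; with g_{kl} = δ_{kl} this is Σ_k (∂x^k/∂x'^i)(∂x^k/∂x'^j).
Jacobian: ∂x/∂u = cos(α), ∂x/∂v = -sin(α), ∂y/∂u = sin(α), ∂y/∂v = cos(α)
g'_{uu} = (cos(α))(cos(α)) + (sin(α))(sin(α)) = 1
g'_{uv} = (cos(α))(-sin(α)) + (sin(α))(cos(α)) = 0
g'_{vv} = (-sin(α))(-sin(α)) + (cos(α))(cos(α)) = 1
g'_{ij} = diag(1, 1)
The Euclidean metric is invariant under rotations.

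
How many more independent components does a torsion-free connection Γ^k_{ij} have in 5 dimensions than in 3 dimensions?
Independent components in n dimensions: n × n(n+1)/2 = n^2(n+1)/2.
5D: 5 × 15 = 75
3D: 3 × 6 = 18
Difference = 75 - 18 = 57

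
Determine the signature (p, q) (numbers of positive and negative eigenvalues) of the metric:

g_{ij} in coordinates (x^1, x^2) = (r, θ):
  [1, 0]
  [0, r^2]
The metric is diagonal, so its eigenvalues are the diagonal entries: 1, r^2 (at a generic point, where coordinate-dependent entries are positive).
2 positive, 0 negative.
(2, 0) - Riemannian (positive definite)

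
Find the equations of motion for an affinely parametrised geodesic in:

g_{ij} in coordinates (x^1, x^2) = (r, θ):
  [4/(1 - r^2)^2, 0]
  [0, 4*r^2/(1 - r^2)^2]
Geodesic equation: d^2x^k/dλ^2 + Γ^k_{ij} (dx^i/dλ)(dx^j/dλ) = 0.
Non-zero Christoffel symbols:
Γ^r_{r r} = 2*r/(1 - r^2)
Γ^r_{θ θ} = (r^3 + r)/(r^2 - 1)
Γ^θ_{r θ} = (-r^2 - 1)/(r^3 - r)
Substituting (the symmetric pair Γ^k_{ij}, Γ^k_{ji} combines into a factor 2):
d^2r/dλ^2 + (2*r/(1 - r^2)) (dr/dλ)^2 + ((r^3 + r)/(r^2 - 1)) (dθ/dλ)^2 = 0
d^2θ/dλ^2 + ((-2*r^2 - 2)/(r^3 - r)) (dr/dλ)(dθ/dλ) = 0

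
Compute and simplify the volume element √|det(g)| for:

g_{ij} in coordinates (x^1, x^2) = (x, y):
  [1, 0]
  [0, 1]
det(g) = 1
√|det(g)| = 1
Volume element: dV = 1 dx dy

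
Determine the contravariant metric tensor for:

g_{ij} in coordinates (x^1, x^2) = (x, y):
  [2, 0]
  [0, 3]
The metric is diagonal, so g^{ij} is diagonal with entries 1/g_{ii}: diag(1/2, 1/3).
g^{ij}:
  [1/2, 0]
  [0, 1/3]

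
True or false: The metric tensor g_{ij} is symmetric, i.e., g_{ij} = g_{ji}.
By definition the metric is a symmetric bilinear form, g_{ij} = g_{ji}.
True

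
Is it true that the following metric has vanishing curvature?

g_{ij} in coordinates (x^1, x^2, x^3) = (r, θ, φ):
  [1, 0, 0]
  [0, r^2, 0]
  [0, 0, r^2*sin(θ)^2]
Non-zero Christoffel symbols:
Γ^r_{θ θ} = -r
Γ^r_{φ φ} = -r*sin(θ)^2
Γ^θ_{r θ} = 1/r
Γ^θ_{φ φ} = -sin(2*θ)/2
Γ^φ_{r φ} = 1/r
Γ^φ_{θ φ} = 1/tan(θ)
Ricci tensor: R_{rr} = 0, R_{rθ} = 0, R_{rφ} = 0, R_{θθ} = 0, R_{θφ} = 0, R_{φφ} = 0
All R_{ij} vanish; in 3 dimensions the Riemann tensor is fully determined by the Ricci tensor, so R^i_{jkl} = 0: the metric is flat (curvilinear coordinates on flat space).
Yes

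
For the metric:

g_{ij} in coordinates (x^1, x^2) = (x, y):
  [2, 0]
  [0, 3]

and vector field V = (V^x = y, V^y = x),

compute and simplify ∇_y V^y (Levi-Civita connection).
All Christoffel symbols are zero.
∇_y V^y = ∂_y V^y + Γ^y_{y j} V^j
  = (0) + (0)(y) + (0)(x)
  = 0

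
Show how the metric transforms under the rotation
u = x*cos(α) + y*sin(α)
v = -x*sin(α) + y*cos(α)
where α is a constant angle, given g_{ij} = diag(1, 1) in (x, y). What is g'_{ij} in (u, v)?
Invert the transformation: x = u*cos(α) - v*sin(α), y = u*sin(α) + v*cos(α)
g'_{ij} = (∂x^k/∂x'^i)(∂x^l/∂x'^j) g_{kl}; with g_{kl} = δ_{kl} this is Σ_k (∂x^k/∂x'^i)(∂x^k/∂x'^j).
Jacobian: ∂x/∂u = cos(α), ∂x/∂v = -sin(α), ∂y/∂u = sin(α), ∂y/∂v = cos(α)
g'_{uu} = (cos(α))(cos(α)) + (sin(α))(sin(α)) = 1
g'_{uv} = (cos(α))(-sin(α)) + (sin(α))(cos(α)) = 0
g'_{vv} = (-sin(α))(-sin(α)) + (cos(α))(cos(α)) = 1
g'_{ij} = diag(1, 1)
The Euclidean metric is invariant under rotations.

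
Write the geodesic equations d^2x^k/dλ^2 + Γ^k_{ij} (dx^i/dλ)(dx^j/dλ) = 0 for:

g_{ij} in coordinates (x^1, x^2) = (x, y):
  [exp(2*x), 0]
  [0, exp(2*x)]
Geodesic equation: d^2x^k/dλ^2 + Γ^k_{ij} (dx^i/dλ)(dx^j/dλ) = 0.
Non-zero Christoffel symbols:
Γ^x_{x x} = 1
Γ^x_{y y} = -1
Γ^y_{x y} = 1
Substituting (the symmetric pair Γ^k_{ij}, Γ^k_{ji} combines into a factor 2):
d^2x/dλ^2 + (dx/dλ)^2 - (dy/dλ)^2 = 0
d^2y/dλ^2 + 2 (dx/dλ)(dy/dλ) = 0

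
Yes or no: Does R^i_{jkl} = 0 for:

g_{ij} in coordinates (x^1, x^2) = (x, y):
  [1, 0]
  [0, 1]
All metric components are constant, so every Christoffel symbol vanishes and R^i_{jkl} = 0.
Yes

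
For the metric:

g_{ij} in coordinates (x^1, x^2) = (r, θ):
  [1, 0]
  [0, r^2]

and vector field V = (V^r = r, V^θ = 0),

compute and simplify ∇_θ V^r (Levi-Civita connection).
Non-zero Christoffel symbols:
Γ^r_{θ θ} = -r
Γ^θ_{r θ} = 1/r
∇_θ V^r = ∂_θ V^r + Γ^r_{θ j} V^j
  = (0) + (0)(r) + (-r)(0)
  = 0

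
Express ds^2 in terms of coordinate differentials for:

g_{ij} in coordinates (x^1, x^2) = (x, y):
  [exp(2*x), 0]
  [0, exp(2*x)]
ds^2 = g_{ij} dx^i dx^j; only the non-zero components contribute.
ds^2 = exp(2*x) dx^2 + exp(2*x) dy^2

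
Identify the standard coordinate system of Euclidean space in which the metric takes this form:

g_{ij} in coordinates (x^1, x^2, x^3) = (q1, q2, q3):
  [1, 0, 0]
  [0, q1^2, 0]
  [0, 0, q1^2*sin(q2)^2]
The line element ds^2 = dq1^2 + q1^2 dq2^2 + q1^2 sin(q2)^2 dq3^2 is dr^2 + r^2 dθ^2 + r^2 sin(θ)^2 dφ^2 with q1 = r, q2 = θ, q3 = φ.
spherical coordinates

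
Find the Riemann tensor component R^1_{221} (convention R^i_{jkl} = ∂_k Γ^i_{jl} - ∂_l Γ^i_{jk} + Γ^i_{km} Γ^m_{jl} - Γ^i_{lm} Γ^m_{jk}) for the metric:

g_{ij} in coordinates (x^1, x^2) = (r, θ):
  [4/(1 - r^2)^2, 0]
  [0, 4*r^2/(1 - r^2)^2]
Non-zero Christoffel symbols (Γ^k_{ij} = Γ^k_{ji}):
Γ^r_{r r} = 2*r/(1 - r^2)
Γ^r_{θ θ} = (r^3 + r)/(r^2 - 1)
Γ^θ_{r θ} = (-r^2 - 1)/(r^3 - r)
R^r_{θ θ r} = ∂_θ Γ^r_{θ r} - ∂_r Γ^r_{θ θ} + Γ^r_{θ m} Γ^m_{θ r} - Γ^r_{r m} Γ^m_{θ θ}
  = (0) - ((r^4 - 4*r^2 - 1)/(r^2 - 1)^2) + (-(r^2 + 1)^2/(r^2 - 1)^2) - (-2*r^2*(r^2 + 1)/(r^2 - 1)^2) = 4*r^2/(r^2 - 1)^2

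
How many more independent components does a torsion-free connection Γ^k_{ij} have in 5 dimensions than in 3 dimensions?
Independent components in n dimensions: n × n(n+1)/2 = n^2(n+1)/2.
5D: 5 × 15 = 75
3D: 3 × 6 = 18
Difference = 75 - 18 = 57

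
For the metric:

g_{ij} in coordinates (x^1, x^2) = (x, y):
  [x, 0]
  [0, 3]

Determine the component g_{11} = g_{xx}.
With x^1 = x, x^2 = y, g_{11} = g_{xx} is the row-1, column-1 entry of the matrix.
g_{11} = x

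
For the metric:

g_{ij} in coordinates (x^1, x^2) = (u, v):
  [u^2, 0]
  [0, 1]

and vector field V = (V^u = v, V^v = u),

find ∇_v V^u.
Non-zero Christoffel symbols:
Γ^u_{u u} = 1/u
∇_v V^u = ∂_v V^u + Γ^u_{v j} V^j
  = (1) + (0)(v) + (0)(u)
  = 1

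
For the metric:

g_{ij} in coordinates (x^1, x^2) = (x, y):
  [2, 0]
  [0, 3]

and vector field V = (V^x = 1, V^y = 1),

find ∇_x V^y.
All Christoffel symbols are zero.
∇_x V^y = ∂_x V^y + Γ^y_{x j} V^j
  = (0) + (0)(1) + (0)(1)
  = 0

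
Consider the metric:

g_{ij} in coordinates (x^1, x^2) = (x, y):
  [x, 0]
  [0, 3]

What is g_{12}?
With x^1 = x, x^2 = y, g_{12} = g_{xy} is the row-1, column-2 entry of the matrix.
g_{12} = 0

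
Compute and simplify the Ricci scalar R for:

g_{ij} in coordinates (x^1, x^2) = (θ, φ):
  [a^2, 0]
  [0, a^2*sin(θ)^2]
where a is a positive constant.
Non-zero Christoffel symbols (Γ^k_{ij} = Γ^k_{ji}):
Γ^θ_{φ φ} = -sin(2*θ)/2
Γ^φ_{θ φ} = 1/tan(θ)
Ricci tensor (R_{ij} = R^k_{ikj}): R_{θθ} = 1, R_{θφ} = 0, R_{φφ} = sin(θ)^2
Inverse metric: g^{θθ} = 1/a^2, g^{φφ} = 1/(a^2*sin(θ)^2)
R = g^{ij} R_{ij} = (1/a^2)(1) + (1/(a^2*sin(θ)^2))(sin(θ)^2) = 2/a^2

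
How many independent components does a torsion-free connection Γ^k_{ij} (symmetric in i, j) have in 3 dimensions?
Γ^k_{ij} has n choices for the upper index and n(n+1)/2 independent symmetric lower index pairs.
Total = 3 × 3×4/2 = 3 × 6 = 18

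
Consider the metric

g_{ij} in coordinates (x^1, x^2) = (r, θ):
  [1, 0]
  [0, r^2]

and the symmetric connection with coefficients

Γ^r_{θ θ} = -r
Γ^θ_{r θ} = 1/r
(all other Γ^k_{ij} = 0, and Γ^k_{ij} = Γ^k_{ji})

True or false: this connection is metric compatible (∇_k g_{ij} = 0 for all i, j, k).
Using ∇_k g_{ij} = ∂_k g_{ij} - Γ^m_{ki} g_{mj} - Γ^m_{kj} g_{im}:
e.g. ∇_r g_{θθ} = (2*r) - (r) - (r) = 0
Every component ∇_k g_{ij} vanishes: the connection is metric compatible.
True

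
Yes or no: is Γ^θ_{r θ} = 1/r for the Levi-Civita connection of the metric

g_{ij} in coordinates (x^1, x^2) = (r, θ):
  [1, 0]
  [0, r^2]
Γ^θ_{r θ} = (1/2) g^{θθ} (∂_r g_{θθ} + ∂_θ g_{θr} - ∂_θ g_{rθ}) = (1/2)(1/r^2)((2*r) + (0) - (0)) = 1/r
This equals the proposed value 1/r.
Yes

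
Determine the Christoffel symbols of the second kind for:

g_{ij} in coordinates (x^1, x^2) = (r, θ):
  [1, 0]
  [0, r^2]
Using Γ^k_{ij} = (1/2) g^{km} (∂_i g_{mj} + ∂_j g_{mi} - ∂_m g_{ij}); the metric is diagonal, so only the m = k term contributes.
Non-zero symbols (using the symmetry Γ^k_{ij} = Γ^k_{ji}):
Γ^r_{θ θ} = (1/2) g^{rr} (∂_θ g_{rθ} + ∂_θ g_{rθ} - ∂_r g_{θθ}) = (1/2)(1)((0) + (0) - (2*r)) = -r
Γ^θ_{r θ} = (1/2) g^{θθ} (∂_r g_{θθ} + ∂_θ g_{θr} - ∂_θ g_{rθ}) = (1/2)(1/r^2)((2*r) + (0) - (0)) = 1/r
All other Christoffel symbols are zero.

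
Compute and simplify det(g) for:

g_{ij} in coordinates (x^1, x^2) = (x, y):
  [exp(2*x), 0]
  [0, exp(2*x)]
For a 2×2 metric: det(g) = g_{11}·g_{22} - g_{12}·g_{21}
= (exp(2*x))·(exp(2*x)) - (0)·(0)
= exp(4*x) - 0
det(g) = exp(4*x)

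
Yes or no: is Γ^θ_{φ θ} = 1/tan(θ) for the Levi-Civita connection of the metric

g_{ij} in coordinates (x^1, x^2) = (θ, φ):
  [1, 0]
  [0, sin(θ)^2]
Γ^θ_{φ θ} = (1/2) g^{θθ} (∂_φ g_{θθ} + ∂_θ g_{θφ} - ∂_θ g_{φθ}) = (1/2)(1)((0) + (0) - (0)) = 0
This differs from the proposed value 1/tan(θ).
No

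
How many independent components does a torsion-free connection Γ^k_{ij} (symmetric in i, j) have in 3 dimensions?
Γ^k_{ij} has n choices for the upper index and n(n+1)/2 independent symmetric lower index pairs.
Total = 3 × 3×4/2 = 3 × 6 = 18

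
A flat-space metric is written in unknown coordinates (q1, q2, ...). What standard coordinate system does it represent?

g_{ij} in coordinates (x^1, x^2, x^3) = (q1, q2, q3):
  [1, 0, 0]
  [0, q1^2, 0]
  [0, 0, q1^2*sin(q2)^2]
The line element ds^2 = dq1^2 + q1^2 dq2^2 + q1^2 sin(q2)^2 dq3^2 is dr^2 + r^2 dθ^2 + r^2 sin(θ)^2 dφ^2 with q1 = r, q2 = θ, q3 = φ.
spherical coordinates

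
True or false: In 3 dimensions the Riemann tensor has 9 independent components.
n^2(n^2-1)/12 = 9·8/12 = 6 independent components for n = 3.
False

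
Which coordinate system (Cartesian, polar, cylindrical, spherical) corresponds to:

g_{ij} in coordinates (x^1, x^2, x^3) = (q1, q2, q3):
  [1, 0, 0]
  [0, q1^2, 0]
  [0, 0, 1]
The line element ds^2 = dq1^2 + q1^2 dq2^2 + dq3^2 is dr^2 + r^2 dθ^2 + dz^2 with q1 = r, q2 = θ, q3 = z.
cylindrical coordinates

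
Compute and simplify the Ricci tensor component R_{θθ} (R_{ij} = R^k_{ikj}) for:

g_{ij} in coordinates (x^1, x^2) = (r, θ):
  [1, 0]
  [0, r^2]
Non-zero Christoffel symbols (Γ^k_{ij} = Γ^k_{ji}):
Γ^r_{θ θ} = -r
Γ^θ_{r θ} = 1/r
R^r_{θ r θ} = ∂_r Γ^r_{θ θ} - ∂_θ Γ^r_{θ r} + Γ^r_{r m} Γ^m_{θ θ} - Γ^r_{θ m} Γ^m_{θ r}
  = (-1) - (0) + (0) - (-1) = 0
R^θ_{θ θ θ} = 0 (a repeated index in an antisymmetric pair)
R_{θθ} = R^r_{θ r θ} + R^θ_{θ θ θ} = (0) + (0) = 0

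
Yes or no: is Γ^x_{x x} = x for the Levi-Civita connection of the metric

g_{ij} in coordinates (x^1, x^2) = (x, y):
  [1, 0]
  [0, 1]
Γ^x_{x x} = (1/2) g^{xx} (∂_x g_{xx} + ∂_x g_{xx} - ∂_x g_{xx}) = (1/2)(1)((0) + (0) - (0)) = 0
This differs from the proposed value x.
No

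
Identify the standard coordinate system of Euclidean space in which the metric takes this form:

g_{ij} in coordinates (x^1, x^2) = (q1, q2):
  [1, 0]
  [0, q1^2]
The line element ds^2 = dq1^2 + q1^2 dq2^2 is dr^2 + r^2 dθ^2 with q1 = r, q2 = θ.
polar coordinates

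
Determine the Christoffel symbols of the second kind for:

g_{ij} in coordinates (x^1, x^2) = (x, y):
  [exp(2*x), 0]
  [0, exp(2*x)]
Using Γ^k_{ij} = (1/2) g^{km} (∂_i g_{mj} + ∂_j g_{mi} - ∂_m g_{ij}); the metric is diagonal, so only the m = k term contributes.
Non-zero symbols (using the symmetry Γ^k_{ij} = Γ^k_{ji}):
Γ^x_{x x} = (1/2) g^{xx} (∂_x g_{xx} + ∂_x g_{xx} - ∂_x g_{xx}) = (1/2)(exp(-2*x))((2*exp(2*x)) + (2*exp(2*x)) - (2*exp(2*x))) = 1
Γ^x_{y y} = (1/2) g^{xx} (∂_y g_{xy} + ∂_y g_{xy} - ∂_x g_{yy}) = (1/2)(exp(-2*x))((0) + (0) - (2*exp(2*x))) = -1
Γ^y_{x y} = (1/2) g^{yy} (∂_x g_{yy} + ∂_y g_{yx} - ∂_y g_{xy}) = (1/2)(exp(-2*x))((2*exp(2*x)) + (0) - (0)) = 1
All other Christoffel symbols are zero.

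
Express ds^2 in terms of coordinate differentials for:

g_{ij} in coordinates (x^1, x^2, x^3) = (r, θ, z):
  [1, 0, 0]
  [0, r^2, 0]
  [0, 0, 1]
ds^2 = g_{ij} dx^i dx^j; only the non-zero components contribute.
ds^2 = dr^2 + r^2 dθ^2 + dz^2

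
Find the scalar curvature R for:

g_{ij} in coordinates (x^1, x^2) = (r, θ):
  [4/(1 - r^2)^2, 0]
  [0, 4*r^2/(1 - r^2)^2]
Non-zero Christoffel symbols (Γ^k_{ij} = Γ^k_{ji}):
Γ^r_{r r} = 2*r/(1 - r^2)
Γ^r_{θ θ} = (r^3 + r)/(r^2 - 1)
Γ^θ_{r θ} = (-r^2 - 1)/(r^3 - r)
Ricci tensor (R_{ij} = R^k_{ikj}): R_{rr} = -4/(r^2 - 1)^2, R_{rθ} = 0, R_{θθ} = -4*r^2/(r^2 - 1)^2
Inverse metric: g^{rr} = (1 - r^2)^2/4, g^{θθ} = (1 - r^2)^2/(4*r^2)
R = g^{ij} R_{ij} = ((1 - r^2)^2/4)(-4/(r^2 - 1)^2) + ((1 - r^2)^2/(4*r^2))(-4*r^2/(r^2 - 1)^2) = -2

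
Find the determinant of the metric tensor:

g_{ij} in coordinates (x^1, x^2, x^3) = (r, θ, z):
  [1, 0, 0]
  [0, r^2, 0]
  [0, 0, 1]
Diagonal metric: det(g) = g_{11}·g_{22}·g_{33}
= (1)·(r^2)·(1)
det(g) = r^2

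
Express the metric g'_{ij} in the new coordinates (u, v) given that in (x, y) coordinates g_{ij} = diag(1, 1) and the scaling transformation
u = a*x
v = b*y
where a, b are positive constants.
Invert the transformation: x = u/a, y = v/b
g'_{ij} = (∂x^k/∂x'^i)(∂x^l/∂x'^j) g_{kl}; with g_{kl} = δ_{kl} this is Σ_k (∂x^k/∂x'^i)(∂x^k/∂x'^j).
Jacobian: ∂x/∂u = 1/a, ∂x/∂v = 0, ∂y/∂u = 0, ∂y/∂v = 1/b
g'_{uu} = (1/a)(1/a) + (0)(0) = 1/a^2
g'_{uv} = (1/a)(0) + (0)(1/b) = 0
g'_{vv} = (0)(0) + (1/b)(1/b) = 1/b^2
g'_{ij} = diag(1/a^2, 1/b^2)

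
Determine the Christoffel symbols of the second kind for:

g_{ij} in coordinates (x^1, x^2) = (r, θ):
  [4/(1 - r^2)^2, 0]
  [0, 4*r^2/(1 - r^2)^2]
Using Γ^k_{ij} = (1/2) g^{km} (∂_i g_{mj} + ∂_j g_{mi} - ∂_m g_{ij}); the metric is diagonal, so only the m = k term contributes.
Non-zero symbols (using the symmetry Γ^k_{ij} = Γ^k_{ji}):
Γ^r_{r r} = (1/2) g^{rr} (∂_r g_{rr} + ∂_r g_{rr} - ∂_r g_{rr}) = (1/2)((1 - r^2)^2/4)((16*r/(1 - r^2)^3) + (16*r/(1 - r^2)^3) - (16*r/(1 - r^2)^3)) = 2*r/(1 - r^2)
Γ^r_{θ θ} = (1/2) g^{rr} (∂_θ g_{rθ} + ∂_θ g_{rθ} - ∂_r g_{θθ}) = (1/2)((1 - r^2)^2/4)((0) + (0) - (-8*(r^3 + r)/(r^2 - 1)^3)) = (r^3 + r)/(r^2 - 1)
Γ^θ_{r θ} = (1/2) g^{θθ} (∂_r g_{θθ} + ∂_θ g_{θr} - ∂_θ g_{rθ}) = (1/2)((1 - r^2)^2/(4*r^2))((-8*(r^3 + r)/(r^2 - 1)^3) + (0) - (0)) = (-r^2 - 1)/(r^3 - r)
All other Christoffel symbols are zero.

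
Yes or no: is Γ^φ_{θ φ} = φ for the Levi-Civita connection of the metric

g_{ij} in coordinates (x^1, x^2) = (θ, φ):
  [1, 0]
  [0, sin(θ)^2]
Γ^φ_{θ φ} = (1/2) g^{φφ} (∂_θ g_{φφ} + ∂_φ g_{φθ} - ∂_φ g_{θφ}) = (1/2)(1/sin(θ)^2)((sin(2*θ)) + (0) - (0)) = 1/tan(θ)
This differs from the proposed value φ.
No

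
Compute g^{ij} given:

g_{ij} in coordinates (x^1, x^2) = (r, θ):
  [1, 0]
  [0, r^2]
The metric is diagonal, so g^{ij} is diagonal with entries 1/g_{ii}: diag(1, 1/(r^2)).
g^{ij}:
  [1, 0]
  [0, 1/r^2]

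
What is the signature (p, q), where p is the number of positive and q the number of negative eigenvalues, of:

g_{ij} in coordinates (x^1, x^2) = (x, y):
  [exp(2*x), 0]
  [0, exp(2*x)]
The metric is diagonal, so its eigenvalues are the diagonal entries: exp(2*x), exp(2*x) (at a generic point, where coordinate-dependent entries are positive).
2 positive, 0 negative.
(2, 0) - Riemannian (positive definite)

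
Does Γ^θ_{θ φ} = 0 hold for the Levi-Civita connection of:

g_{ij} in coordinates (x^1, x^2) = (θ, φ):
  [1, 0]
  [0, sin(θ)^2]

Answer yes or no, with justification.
Γ^θ_{θ φ} = (1/2) g^{θθ} (∂_θ g_{θφ} + ∂_φ g_{θθ} - ∂_θ g_{θφ}) = (1/2)(1)((0) + (0) - (0)) = 0
This equals the proposed value 0.
Yes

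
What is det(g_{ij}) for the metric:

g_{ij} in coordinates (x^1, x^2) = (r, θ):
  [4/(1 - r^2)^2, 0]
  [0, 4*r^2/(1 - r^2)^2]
For a 2×2 metric: det(g) = g_{11}·g_{22} - g_{12}·g_{21}
= (4/(1 - r^2)^2)·(4*r^2/(1 - r^2)^2) - (0)·(0)
= 16*r^2/(1 - r^2)^4 - 0
det(g) = 16*r^2/(1 - r^2)^4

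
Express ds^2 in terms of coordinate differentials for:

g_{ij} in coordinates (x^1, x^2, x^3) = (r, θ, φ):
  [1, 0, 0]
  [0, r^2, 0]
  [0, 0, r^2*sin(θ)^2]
ds^2 = g_{ij} dx^i dx^j; only the non-zero components contribute.
ds^2 = dr^2 + r^2 dθ^2 + r^2*sin(θ)^2 dφ^2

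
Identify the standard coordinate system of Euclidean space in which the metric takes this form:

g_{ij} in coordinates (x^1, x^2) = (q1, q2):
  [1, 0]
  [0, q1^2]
The line element ds^2 = dq1^2 + q1^2 dq2^2 is dr^2 + r^2 dθ^2 with q1 = r, q2 = θ.
polar coordinates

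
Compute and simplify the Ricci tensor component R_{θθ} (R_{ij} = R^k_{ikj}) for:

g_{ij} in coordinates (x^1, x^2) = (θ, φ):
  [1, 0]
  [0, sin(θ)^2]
Non-zero Christoffel symbols (Γ^k_{ij} = Γ^k_{ji}):
Γ^θ_{φ φ} = -sin(2*θ)/2
Γ^φ_{θ φ} = 1/tan(θ)
R^θ_{θ θ θ} = 0 (a repeated index in an antisymmetric pair)
R^φ_{θ φ θ} = ∂_φ Γ^φ_{θ θ} - ∂_θ Γ^φ_{θ φ} + Γ^φ_{φ m} Γ^m_{θ θ} - Γ^φ_{θ m} Γ^m_{θ φ}
  = (0) - (-1/sin(θ)^2) + (0) - (1/tan(θ)^2) = 1
R_{θθ} = R^θ_{θ θ θ} + R^φ_{θ φ θ} = (0) + (1) = 1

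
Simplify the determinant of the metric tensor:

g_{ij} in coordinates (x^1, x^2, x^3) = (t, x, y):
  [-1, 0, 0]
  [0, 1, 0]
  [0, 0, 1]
Diagonal metric: det(g) = g_{11}·g_{22}·g_{33}
= (-1)·(1)·(1)
det(g) = -1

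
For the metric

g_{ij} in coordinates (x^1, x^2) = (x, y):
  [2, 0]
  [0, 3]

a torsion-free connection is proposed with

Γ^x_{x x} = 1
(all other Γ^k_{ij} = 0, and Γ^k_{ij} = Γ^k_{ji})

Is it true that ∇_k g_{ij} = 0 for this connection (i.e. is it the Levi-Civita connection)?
Using ∇_k g_{ij} = ∂_k g_{ij} - Γ^m_{ki} g_{mj} - Γ^m_{kj} g_{im}:
∇_x g_{xx} = (0) - (2) - (2) = -4 ≠ 0
So the connection is not metric compatible (it is not the Levi-Civita connection).
No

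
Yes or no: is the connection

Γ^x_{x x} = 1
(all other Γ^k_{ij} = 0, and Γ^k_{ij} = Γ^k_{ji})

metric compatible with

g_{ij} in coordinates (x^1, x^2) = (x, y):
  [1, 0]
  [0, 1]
Using ∇_k g_{ij} = ∂_k g_{ij} - Γ^m_{ki} g_{mj} - Γ^m_{kj} g_{im}:
∇_x g_{xx} = (0) - (1) - (1) = -2 ≠ 0
So the connection is not metric compatible (it is not the Levi-Civita connection).
No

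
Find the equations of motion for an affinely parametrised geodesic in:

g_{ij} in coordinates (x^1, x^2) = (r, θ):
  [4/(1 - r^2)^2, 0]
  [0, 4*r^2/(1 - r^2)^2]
Geodesic equation: d^2x^k/dλ^2 + Γ^k_{ij} (dx^i/dλ)(dx^j/dλ) = 0.
Non-zero Christoffel symbols:
Γ^r_{r r} = 2*r/(1 - r^2)
Γ^r_{θ θ} = (r^3 + r)/(r^2 - 1)
Γ^θ_{r θ} = (-r^2 - 1)/(r^3 - r)
Substituting (the symmetric pair Γ^k_{ij}, Γ^k_{ji} combines into a factor 2):
d^2r/dλ^2 + (2*r/(1 - r^2)) (dr/dλ)^2 + ((r^3 + r)/(r^2 - 1)) (dθ/dλ)^2 = 0
d^2θ/dλ^2 + ((-2*r^2 - 2)/(r^3 - r)) (dr/dλ)(dθ/dλ) = 0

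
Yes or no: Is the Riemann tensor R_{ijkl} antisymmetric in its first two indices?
R_{ijkl} = -R_{jikl} (follows from metric compatibility).
Yes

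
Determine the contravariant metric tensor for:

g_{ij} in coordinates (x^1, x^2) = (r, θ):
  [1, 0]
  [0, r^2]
The metric is diagonal, so g^{ij} is diagonal with entries 1/g_{ii}: diag(1, 1/(r^2)).
g^{ij}:
  [1, 0]
  [0, 1/r^2]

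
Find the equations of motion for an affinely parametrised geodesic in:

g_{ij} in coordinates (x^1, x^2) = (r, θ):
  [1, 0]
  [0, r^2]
Geodesic equation: d^2x^k/dλ^2 + Γ^k_{ij} (dx^i/dλ)(dx^j/dλ) = 0.
Non-zero Christoffel symbols:
Γ^r_{θ θ} = -r
Γ^θ_{r θ} = 1/r
Substituting (the symmetric pair Γ^k_{ij}, Γ^k_{ji} combines into a factor 2):
d^2r/dλ^2 - r (dθ/dλ)^2 = 0
d^2θ/dλ^2 + (2/r) (dr/dλ)(dθ/dλ) = 0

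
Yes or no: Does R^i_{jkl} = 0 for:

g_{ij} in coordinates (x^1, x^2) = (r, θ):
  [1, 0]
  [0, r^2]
Non-zero Christoffel symbols:
Γ^r_{θ θ} = -r
Γ^θ_{r θ} = 1/r
Ricci tensor: R_{rr} = 0, R_{rθ} = 0, R_{θθ} = 0
All R_{ij} vanish; in 2 dimensions the Riemann tensor is fully determined by the Ricci tensor, so R^i_{jkl} = 0: the metric is flat (curvilinear coordinates on flat space).
Yes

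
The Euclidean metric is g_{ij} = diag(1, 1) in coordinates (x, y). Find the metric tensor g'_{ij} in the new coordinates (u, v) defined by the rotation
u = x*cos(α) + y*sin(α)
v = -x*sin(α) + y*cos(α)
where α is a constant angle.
Invert the transformation: x = u*cos(α) - v*sin(α), y = u*sin(α) + v*cos(α)
g'_{ij} = (∂x^k/∂x'^i)(∂x^l/∂x'^j) g_{kl}; with g_{kl} = δ_{kl} this is Σ_k (∂x^k/∂x'^i)(∂x^k/∂x'^j).
Jacobian: ∂x/∂u = cos(α), ∂x/∂v = -sin(α), ∂y/∂u = sin(α), ∂y/∂v = cos(α)
g'_{uu} = (cos(α))(cos(α)) + (sin(α))(sin(α)) = 1
g'_{uv} = (cos(α))(-sin(α)) + (sin(α))(cos(α)) = 0
g'_{vv} = (-sin(α))(-sin(α)) + (cos(α))(cos(α)) = 1
g'_{ij} = diag(1, 1)
The Euclidean metric is invariant under rotations.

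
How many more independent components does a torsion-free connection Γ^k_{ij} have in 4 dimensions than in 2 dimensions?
Independent components in n dimensions: n × n(n+1)/2 = n^2(n+1)/2.
4D: 4 × 10 = 40
2D: 2 × 3 = 6
Difference = 40 - 6 = 34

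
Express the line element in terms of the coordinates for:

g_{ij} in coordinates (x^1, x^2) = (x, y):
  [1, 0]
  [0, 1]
ds^2 = g_{ij} dx^i dx^j; only the non-zero components contribute.
ds^2 = dx^2 + dy^2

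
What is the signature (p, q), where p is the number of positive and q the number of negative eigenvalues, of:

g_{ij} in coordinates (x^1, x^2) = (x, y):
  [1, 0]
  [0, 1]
The metric is diagonal, so its eigenvalues are the diagonal entries: 1, 1 (at a generic point, where coordinate-dependent entries are positive).
2 positive, 0 negative.
(2, 0) - Riemannian (positive definite)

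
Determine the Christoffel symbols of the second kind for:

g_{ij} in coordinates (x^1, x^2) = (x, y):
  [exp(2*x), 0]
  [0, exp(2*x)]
Using Γ^k_{ij} = (1/2) g^{km} (∂_i g_{mj} + ∂_j g_{mi} - ∂_m g_{ij}); the metric is diagonal, so only the m = k term contributes.
Non-zero symbols (using the symmetry Γ^k_{ij} = Γ^k_{ji}):
Γ^x_{x x} = (1/2) g^{xx} (∂_x g_{xx} + ∂_x g_{xx} - ∂_x g_{xx}) = (1/2)(exp(-2*x))((2*exp(2*x)) + (2*exp(2*x)) - (2*exp(2*x))) = 1
Γ^x_{y y} = (1/2) g^{xx} (∂_y g_{xy} + ∂_y g_{xy} - ∂_x g_{yy}) = (1/2)(exp(-2*x))((0) + (0) - (2*exp(2*x))) = -1
Γ^y_{x y} = (1/2) g^{yy} (∂_x g_{yy} + ∂_y g_{yx} - ∂_y g_{xy}) = (1/2)(exp(-2*x))((2*exp(2*x)) + (0) - (0)) = 1
All other Christoffel symbols are zero.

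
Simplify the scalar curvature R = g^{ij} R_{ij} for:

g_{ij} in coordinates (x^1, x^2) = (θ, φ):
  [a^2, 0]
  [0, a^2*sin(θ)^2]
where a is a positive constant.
Non-zero Christoffel symbols (Γ^k_{ij} = Γ^k_{ji}):
Γ^θ_{φ φ} = -sin(2*θ)/2
Γ^φ_{θ φ} = 1/tan(θ)
Ricci tensor (R_{ij} = R^k_{ikj}): R_{θθ} = 1, R_{θφ} = 0, R_{φφ} = sin(θ)^2
Inverse metric: g^{θθ} = 1/a^2, g^{φφ} = 1/(a^2*sin(θ)^2)
R = g^{ij} R_{ij} = (1/a^2)(1) + (1/(a^2*sin(θ)^2))(sin(θ)^2) = 2/a^2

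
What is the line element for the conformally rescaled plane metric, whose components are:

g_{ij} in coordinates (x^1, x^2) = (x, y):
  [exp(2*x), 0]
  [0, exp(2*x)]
ds^2 = g_{ij} dx^i dx^j; only the non-zero components contribute.
ds^2 = exp(2*x) dx^2 + exp(2*x) dy^2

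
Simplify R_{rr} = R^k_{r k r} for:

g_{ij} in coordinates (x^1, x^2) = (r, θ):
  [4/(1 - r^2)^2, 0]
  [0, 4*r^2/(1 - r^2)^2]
Non-zero Christoffel symbols (Γ^k_{ij} = Γ^k_{ji}):
Γ^r_{r r} = 2*r/(1 - r^2)
Γ^r_{θ θ} = (r^3 + r)/(r^2 - 1)
Γ^θ_{r θ} = (-r^2 - 1)/(r^3 - r)
R^r_{r r r} = 0 (a repeated index in an antisymmetric pair)
R^θ_{r θ r} = ∂_θ Γ^θ_{r r} - ∂_r Γ^θ_{r θ} + Γ^θ_{θ m} Γ^m_{r r} - Γ^θ_{r m} Γ^m_{r θ}
  = (0) - ((r^4 + 4*r^2 - 1)/(r^3 - r)^2) + (2*(r^2 + 1)/(r^2 - 1)^2) - ((r^2 + 1)^2/(r^3 - r)^2) = -4/(r^2 - 1)^2
R_{rr} = R^r_{r r r} + R^θ_{r θ r} = (0) + (-4/(r^2 - 1)^2) = -4/(r^2 - 1)^2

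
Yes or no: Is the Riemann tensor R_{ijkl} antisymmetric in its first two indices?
R_{ijkl} = -R_{jikl} (follows from metric compatibility).
Yes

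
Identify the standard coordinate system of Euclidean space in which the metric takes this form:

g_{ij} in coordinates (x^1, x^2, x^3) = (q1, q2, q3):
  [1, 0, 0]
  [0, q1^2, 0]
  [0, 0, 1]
The line element ds^2 = dq1^2 + q1^2 dq2^2 + dq3^2 is dr^2 + r^2 dθ^2 + dz^2 with q1 = r, q2 = θ, q3 = z.
cylindrical coordinates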